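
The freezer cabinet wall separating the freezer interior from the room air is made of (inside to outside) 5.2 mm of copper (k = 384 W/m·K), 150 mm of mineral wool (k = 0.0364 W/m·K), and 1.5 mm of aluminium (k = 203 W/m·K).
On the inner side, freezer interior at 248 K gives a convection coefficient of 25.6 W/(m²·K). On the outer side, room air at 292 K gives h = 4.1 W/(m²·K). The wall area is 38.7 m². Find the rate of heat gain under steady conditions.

Q ≈ 387 W

Thermal resistances in series:
R_inner film = 1/(h_i·A) = 1/(25.6×38.7) = 0.001009 K/W
R_copper = L/(kA) = 0.0052/(384×38.7) = 3.499×10^-7 K/W
R_mineral wool = L/(kA) = 0.15/(0.0364×38.7) = 0.1065 K/W
R_aluminium = L/(kA) = 0.0015/(203×38.7) = 1.909×10^-7 K/W
R_outer film = 1/(h_o·A) = 1/(4.1×38.7) = 0.006302 K/W
R_total = 0.1138 K/W
Q = ΔT / R_total = 44 / 0.1138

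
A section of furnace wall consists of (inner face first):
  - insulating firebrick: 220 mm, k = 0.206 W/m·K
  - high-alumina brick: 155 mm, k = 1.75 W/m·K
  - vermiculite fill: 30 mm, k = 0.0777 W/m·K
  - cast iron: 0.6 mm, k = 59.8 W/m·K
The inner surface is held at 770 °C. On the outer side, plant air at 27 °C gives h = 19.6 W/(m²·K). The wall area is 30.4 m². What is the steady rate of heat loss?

Model the wall as resistances in series:
R_insulating firebrick = L/(kA) = 0.22/(0.206×30.4) = 0.03513 K/W
R_high-alumina brick = L/(kA) = 0.155/(1.75×30.4) = 0.002914 K/W
R_vermiculite fill = L/(kA) = 0.03/(0.0777×30.4) = 0.0127 K/W
R_cast iron = L/(kA) = 0.0006/(59.8×30.4) = 3.3×10^-7 K/W
R_outer film = 1/(h_o·A) = 1/(19.6×30.4) = 0.001678 K/W
R_total = 0.05242 K/W
Q = ΔT / R_total = 743 / 0.05242

Q ≈ 14200 W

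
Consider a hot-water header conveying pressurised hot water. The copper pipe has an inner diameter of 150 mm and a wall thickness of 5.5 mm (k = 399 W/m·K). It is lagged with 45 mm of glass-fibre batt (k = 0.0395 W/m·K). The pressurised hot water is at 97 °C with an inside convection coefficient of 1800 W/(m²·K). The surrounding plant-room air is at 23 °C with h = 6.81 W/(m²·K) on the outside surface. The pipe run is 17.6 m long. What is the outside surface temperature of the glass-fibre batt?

Per-layer cylindrical resistances, series-summed:
R_inner film = 1/(h_i·2πr₁L) = 1/(1800×2π×0.075×17.6) = 6.698×10^-5 K/W
R_copper pipe wall = ln(80.5/75)/(2π×399×17.6) = 1.604×10^-6 K/W
R_glass-fibre batt = ln(125.5/80.5)/(2π×0.0395×17.6) = 0.1017 K/W
R_outer film = 1/(h_o·2πr_oL) = 1/(6.81×2π×0.1255×17.6) = 0.01058 K/W
R_total = 0.1123 K/W
Q = ΔT/R_total = 74/0.1123
Q = 659 W
T_interface = T_inner − Q·ΣR(inner→interface) = 97 − 659×0.1017

T ≈ 30 °C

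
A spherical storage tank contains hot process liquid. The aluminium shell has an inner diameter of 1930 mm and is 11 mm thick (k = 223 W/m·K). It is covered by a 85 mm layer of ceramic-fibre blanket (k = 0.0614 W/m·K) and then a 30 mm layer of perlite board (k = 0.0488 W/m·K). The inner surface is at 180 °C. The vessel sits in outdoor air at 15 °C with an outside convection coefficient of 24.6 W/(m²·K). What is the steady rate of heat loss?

Spherical conduction: R = (1/r_in − 1/r_out)/(4πk) per layer; series-sum.
R_aluminium shell = (1/0.965 − 1/0.976)/(4π×223) = 4.168×10^-6 K/W
R_ceramic-fibre blanket = (1/0.976 − 1/1.061)/(4π×0.0614) = 0.1064 K/W
R_perlite board = (1/1.061 − 1/1.091)/(4π×0.0488) = 0.04226 K/W
R_outer film = 1/(h·4πr_o²) = 1/(24.6×4π×1.091²) = 0.002718 K/W
R_total = 0.1514 K/W
Q = ΔT/R_total = 165/0.1514

Q ≈ 1090 W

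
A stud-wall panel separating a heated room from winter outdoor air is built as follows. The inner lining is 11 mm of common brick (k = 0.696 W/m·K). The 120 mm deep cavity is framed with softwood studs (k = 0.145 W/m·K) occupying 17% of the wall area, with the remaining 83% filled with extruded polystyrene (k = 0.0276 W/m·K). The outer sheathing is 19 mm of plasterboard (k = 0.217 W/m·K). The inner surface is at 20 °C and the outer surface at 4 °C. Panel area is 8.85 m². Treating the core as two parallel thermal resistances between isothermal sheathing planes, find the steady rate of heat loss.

Q ≈ 53.9 W

Sheathing layers in series; stud and cavity paths in parallel between them.
R_inner = 0.011/(0.696×8.85) = 0.001786 K/W
R_stud  = 0.12/(0.145×0.17×8.85) = 0.5501 K/W
R_cav   = 0.12/(0.0276×0.83×8.85) = 0.5919 K/W
1/R_core = 1/R_stud + 1/R_cav → R_core = 0.2851 K/W
R_outer = 0.019/(0.217×8.85) = 0.009894 K/W
R_total = 0.2968 K/W
Q = ΔT/R_total = 16/0.2968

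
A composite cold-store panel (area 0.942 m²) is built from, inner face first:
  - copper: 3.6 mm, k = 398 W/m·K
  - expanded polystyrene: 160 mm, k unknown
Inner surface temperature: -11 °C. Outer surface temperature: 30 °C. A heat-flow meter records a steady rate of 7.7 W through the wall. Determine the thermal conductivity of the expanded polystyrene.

Model the wall as resistances in series:
R_copper = L/(kA) = 0.0036/(398×0.942) = 9.602×10^-6 K/W
Sum of known resistances R_other = 9.602×10^-6 K/W
Total R = ΔT/Q = 41/7.7 = 5.325 K/W
R_expanded polystyrene = R_total − R_other = 5.325 K/W
k = L/(R·A) = 0.16/(5.325×0.942)

k ≈ 0.0319 W/(m·K)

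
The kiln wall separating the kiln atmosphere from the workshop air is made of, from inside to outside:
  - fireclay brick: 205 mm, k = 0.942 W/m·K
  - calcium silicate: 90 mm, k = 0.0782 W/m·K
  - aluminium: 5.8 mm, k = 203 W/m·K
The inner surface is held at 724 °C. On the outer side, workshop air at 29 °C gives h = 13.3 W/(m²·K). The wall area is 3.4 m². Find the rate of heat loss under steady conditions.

Q ≈ 1640 W

Treating each layer as a thermal resistance in series:
R_fireclay brick = L/(kA) = 0.205/(0.942×3.4) = 0.06401 K/W
R_calcium silicate = L/(kA) = 0.09/(0.0782×3.4) = 0.3385 K/W
R_aluminium = L/(kA) = 0.0058/(203×3.4) = 8.403×10^-6 K/W
R_outer film = 1/(h_o·A) = 1/(13.3×3.4) = 0.02211 K/W
R_total = 0.4246 K/W
Q = ΔT / R_total = 695 / 0.4246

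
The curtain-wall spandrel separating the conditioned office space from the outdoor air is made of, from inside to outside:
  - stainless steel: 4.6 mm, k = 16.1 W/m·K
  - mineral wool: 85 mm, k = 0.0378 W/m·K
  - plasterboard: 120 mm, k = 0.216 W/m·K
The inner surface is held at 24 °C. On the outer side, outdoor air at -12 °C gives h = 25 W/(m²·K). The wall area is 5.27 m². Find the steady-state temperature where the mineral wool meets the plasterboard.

Treating each layer as a thermal resistance in series:
R_stainless steel = L/(kA) = 0.0046/(16.1×5.27) = 5.422×10^-5 K/W
R_mineral wool = L/(kA) = 0.085/(0.0378×5.27) = 0.4267 K/W
R_plasterboard = L/(kA) = 0.12/(0.216×5.27) = 0.1054 K/W
R_outer film = 1/(h_o·A) = 1/(25×5.27) = 0.00759 K/W
R_total = 0.5398 K/W;  Q = ΔT/R_total = 36/0.5398 = 66.7 W
T_interface = T_inner − Q·ΣR(inner→interface) = 24 − 66.7×0.4267

T ≈ -4.46 °C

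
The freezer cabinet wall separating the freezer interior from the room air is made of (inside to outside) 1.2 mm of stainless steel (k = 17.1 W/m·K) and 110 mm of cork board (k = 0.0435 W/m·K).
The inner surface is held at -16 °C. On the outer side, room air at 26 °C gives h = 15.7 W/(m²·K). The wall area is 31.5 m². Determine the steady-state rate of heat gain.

Q ≈ 510 W

Using the resistance-network approach (series):
R_stainless steel = L/(kA) = 0.0012/(17.1×31.5) = 2.228×10^-6 K/W
R_cork board = L/(kA) = 0.11/(0.0435×31.5) = 0.08028 K/W
R_outer film = 1/(h_o·A) = 1/(15.7×31.5) = 0.002022 K/W
R_total = 0.0823 K/W
Q = ΔT / R_total = 42 / 0.0823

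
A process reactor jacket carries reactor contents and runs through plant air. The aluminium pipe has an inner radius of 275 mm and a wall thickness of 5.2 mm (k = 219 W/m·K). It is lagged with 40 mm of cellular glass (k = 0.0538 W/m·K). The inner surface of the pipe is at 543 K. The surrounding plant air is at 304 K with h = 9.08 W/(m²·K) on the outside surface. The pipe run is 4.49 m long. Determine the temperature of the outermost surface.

T ≈ 333 K

For a radial system each layer contributes R = ln(r_out/r_in)/(2πkL); films add R = 1/(hA).
R_aluminium pipe wall = ln(280.2/275)/(2π×219×4.49) = 3.032×10^-6 K/W
R_cellular glass = ln(320.2/280.2)/(2π×0.0538×4.49) = 0.08792 K/W
R_outer film = 1/(h_o·2πr_oL) = 1/(9.08×2π×0.3202×4.49) = 0.01219 K/W
R_total = 0.1001 K/W
Q = ΔT/R_total = 239/0.1001
Q = 2390 W
T_interface = T_inner − Q·ΣR(inner→interface) = 543 − 2390×0.08792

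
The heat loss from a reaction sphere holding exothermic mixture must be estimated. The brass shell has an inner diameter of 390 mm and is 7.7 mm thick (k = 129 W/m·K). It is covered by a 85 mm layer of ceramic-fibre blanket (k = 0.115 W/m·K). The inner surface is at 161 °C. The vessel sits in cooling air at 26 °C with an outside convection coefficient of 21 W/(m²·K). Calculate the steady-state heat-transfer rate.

Q ≈ 128 W

For a spherical shell R = (1/r₁ − 1/r₂)/(4πk); film R = 1/(h·4πr²). In series:
R_brass shell = (1/0.195 − 1/0.2027)/(4π×129) = 1.202×10^-4 K/W
R_ceramic-fibre blanket = (1/0.2027 − 1/0.2877)/(4π×0.115) = 1.009 K/W
R_outer film = 1/(h·4πr_o²) = 1/(21×4π×0.2877²) = 0.04578 K/W
R_total = 1.054 K/W
Q = ΔT/R_total = 135/1.054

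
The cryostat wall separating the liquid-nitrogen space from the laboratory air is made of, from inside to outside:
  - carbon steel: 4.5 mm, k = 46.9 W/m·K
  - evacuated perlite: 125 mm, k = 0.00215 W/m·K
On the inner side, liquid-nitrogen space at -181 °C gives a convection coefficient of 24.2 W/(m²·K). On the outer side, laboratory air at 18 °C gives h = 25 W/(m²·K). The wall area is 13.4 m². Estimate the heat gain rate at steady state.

Model the wall as resistances in series:
R_inner film = 1/(h_i·A) = 1/(24.2×13.4) = 0.003084 K/W
R_carbon steel = L/(kA) = 0.0045/(46.9×13.4) = 7.16×10^-6 K/W
R_evacuated perlite = L/(kA) = 0.125/(0.00215×13.4) = 4.339 K/W
R_outer film = 1/(h_o·A) = 1/(25×13.4) = 0.002985 K/W
R_total = 4.345 K/W
Q = ΔT / R_total = 199 / 4.345

Q ≈ 45.8 W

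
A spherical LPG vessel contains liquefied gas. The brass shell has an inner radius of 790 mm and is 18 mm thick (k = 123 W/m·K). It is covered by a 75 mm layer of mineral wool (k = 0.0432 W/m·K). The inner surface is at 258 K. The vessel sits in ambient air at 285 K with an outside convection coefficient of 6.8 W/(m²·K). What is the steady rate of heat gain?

Each spherical layer contributes R = (1/r_i − 1/r_o)/(4πk):
R_brass shell = (1/0.79 − 1/0.808)/(4π×123) = 1.824×10^-5 K/W
R_mineral wool = (1/0.808 − 1/0.883)/(4π×0.0432) = 0.1936 K/W
R_outer film = 1/(h·4πr_o²) = 1/(6.8×4π×0.883²) = 0.01501 K/W
R_total = 0.2087 K/W
Q = ΔT/R_total = 27/0.2087

Q ≈ 129 W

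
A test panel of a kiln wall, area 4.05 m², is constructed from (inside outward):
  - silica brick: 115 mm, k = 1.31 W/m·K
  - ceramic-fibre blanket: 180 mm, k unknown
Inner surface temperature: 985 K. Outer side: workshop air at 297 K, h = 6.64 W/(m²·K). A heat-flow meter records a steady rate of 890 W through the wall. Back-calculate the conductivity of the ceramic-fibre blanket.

Treating each layer as a thermal resistance in series:
R_silica brick = L/(kA) = 0.115/(1.31×4.05) = 0.02168 K/W
R_outer film = 1/(h_o·A) = 1/(6.64×4.05) = 0.03719 K/W
Sum of known resistances R_other = 0.05886 K/W
Total R = ΔT/Q = 688/890 = 0.773 K/W
R_ceramic-fibre blanket = R_total − R_other = 0.7142 K/W
k = L/(R·A) = 0.18/(0.7142×4.05)

k ≈ 0.0622 W/(m·K)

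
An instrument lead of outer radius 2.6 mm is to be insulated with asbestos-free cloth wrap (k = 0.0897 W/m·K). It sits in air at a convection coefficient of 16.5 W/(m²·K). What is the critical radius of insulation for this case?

For a cylinder r_cr = k/h = 0.0897/16.5
r_cr = 5.44 mm; since the bare radius (2.6 mm) is below r_cr, adding a thin layer of insulation will *increase* heat loss.

r_cr ≈ 5.44 mm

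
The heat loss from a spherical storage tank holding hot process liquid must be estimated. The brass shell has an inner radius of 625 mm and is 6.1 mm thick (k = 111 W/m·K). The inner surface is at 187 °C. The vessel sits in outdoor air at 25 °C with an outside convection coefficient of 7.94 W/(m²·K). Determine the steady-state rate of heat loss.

Spherical conduction: R = (1/r_in − 1/r_out)/(4πk) per layer; series-sum.
R_brass shell = (1/0.625 − 1/0.6311)/(4π×111) = 1.109×10^-5 K/W
R_outer film = 1/(h·4πr_o²) = 1/(7.94×4π×0.6311²) = 0.02516 K/W
R_total = 0.02517 K/W
Q = ΔT/R_total = 162/0.02517

Q ≈ 6440 W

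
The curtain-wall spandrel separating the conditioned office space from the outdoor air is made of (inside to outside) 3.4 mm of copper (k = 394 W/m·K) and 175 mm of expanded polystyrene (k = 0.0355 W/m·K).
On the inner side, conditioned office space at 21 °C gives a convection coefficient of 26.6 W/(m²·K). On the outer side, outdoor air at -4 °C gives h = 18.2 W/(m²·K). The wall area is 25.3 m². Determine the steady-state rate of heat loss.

Using the resistance-network approach (series):
R_inner film = 1/(h_i·A) = 1/(26.6×25.3) = 0.001486 K/W
R_copper = L/(kA) = 0.0034/(394×25.3) = 3.411×10^-7 K/W
R_expanded polystyrene = L/(kA) = 0.175/(0.0355×25.3) = 0.1948 K/W
R_outer film = 1/(h_o·A) = 1/(18.2×25.3) = 0.002172 K/W
R_total = 0.1985 K/W
Q = ΔT / R_total = 25 / 0.1985

Q ≈ 126 W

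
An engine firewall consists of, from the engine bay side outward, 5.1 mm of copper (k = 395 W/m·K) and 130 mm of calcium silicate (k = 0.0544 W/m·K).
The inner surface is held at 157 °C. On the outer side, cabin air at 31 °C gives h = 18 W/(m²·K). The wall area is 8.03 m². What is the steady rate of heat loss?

Model the wall as resistances in series:
R_copper = L/(kA) = 0.0051/(395×8.03) = 1.608×10^-6 K/W
R_calcium silicate = L/(kA) = 0.13/(0.0544×8.03) = 0.2976 K/W
R_outer film = 1/(h_o·A) = 1/(18×8.03) = 0.006919 K/W
R_total = 0.3045 K/W
Q = ΔT / R_total = 126 / 0.3045

Q ≈ 414 W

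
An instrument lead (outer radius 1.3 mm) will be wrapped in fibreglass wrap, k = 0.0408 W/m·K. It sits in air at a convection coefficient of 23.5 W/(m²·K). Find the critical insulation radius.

For a cylinder r_cr = k/h = 0.0408/23.5
r_cr = 1.74 mm; since the bare radius (1.3 mm) is below r_cr, adding a thin layer of insulation will *increase* heat loss.

r_cr ≈ 1.74 mm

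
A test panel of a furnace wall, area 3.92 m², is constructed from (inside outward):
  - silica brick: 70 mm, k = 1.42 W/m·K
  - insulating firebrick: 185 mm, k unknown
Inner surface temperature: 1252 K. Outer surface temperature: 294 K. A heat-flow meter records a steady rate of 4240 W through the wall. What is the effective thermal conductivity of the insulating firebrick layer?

Using the resistance-network approach (series):
R_silica brick = L/(kA) = 0.07/(1.42×3.92) = 0.01258 K/W
Sum of known resistances R_other = 0.01258 K/W
Total R = ΔT/Q = 958/4240 = 0.2259 K/W
R_insulating firebrick = R_total − R_other = 0.2134 K/W
k = L/(R·A) = 0.185/(0.2134×3.92)

k ≈ 0.221 W/(m·K)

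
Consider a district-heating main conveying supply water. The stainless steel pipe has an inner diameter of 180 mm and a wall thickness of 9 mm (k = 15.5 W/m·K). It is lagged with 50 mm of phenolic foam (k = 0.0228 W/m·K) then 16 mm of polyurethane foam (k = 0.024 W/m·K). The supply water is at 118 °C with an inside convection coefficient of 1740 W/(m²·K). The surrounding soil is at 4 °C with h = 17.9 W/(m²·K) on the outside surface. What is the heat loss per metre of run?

Per-layer cylindrical resistances, series-summed:
R_inner film = 1/(h_i·2πr₁L) = 1/(1740×2π×0.09×1) = 0.001016 K/W
R_stainless steel pipe wall = ln(99/90)/(2π×15.5×1) = 9.787×10^-4 K/W
R_phenolic foam = ln(149/99)/(2π×0.0228×1) = 2.854 K/W
R_polyurethane foam = ln(165/149)/(2π×0.024×1) = 0.6764 K/W
R_outer film = 1/(h_o·2πr_oL) = 1/(17.9×2π×0.165×1) = 0.05389 K/W
R_total = 3.586 K/W
Q = ΔT/R_total = 114/3.586

q′ ≈ 31.8 W/m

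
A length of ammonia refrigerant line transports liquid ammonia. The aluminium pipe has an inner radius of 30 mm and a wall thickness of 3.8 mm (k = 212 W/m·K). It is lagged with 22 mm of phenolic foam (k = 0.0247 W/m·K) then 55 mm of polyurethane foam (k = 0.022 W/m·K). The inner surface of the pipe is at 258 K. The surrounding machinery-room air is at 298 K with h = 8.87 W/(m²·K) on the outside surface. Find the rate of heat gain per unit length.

q′ ≈ 4.79 W/m

For a radial system each layer contributes R = ln(r_out/r_in)/(2πkL); films add R = 1/(hA).
R_aluminium pipe wall = ln(33.8/30)/(2π×212×1) = 8.953×10^-5 K/W
R_phenolic foam = ln(55.8/33.8)/(2π×0.0247×1) = 3.23 K/W
R_polyurethane foam = ln(110.8/55.8)/(2π×0.022×1) = 4.962 K/W
R_outer film = 1/(h_o·2πr_oL) = 1/(8.87×2π×0.1108×1) = 0.1619 K/W
R_total = 8.355 K/W
Q = ΔT/R_total = 40/8.355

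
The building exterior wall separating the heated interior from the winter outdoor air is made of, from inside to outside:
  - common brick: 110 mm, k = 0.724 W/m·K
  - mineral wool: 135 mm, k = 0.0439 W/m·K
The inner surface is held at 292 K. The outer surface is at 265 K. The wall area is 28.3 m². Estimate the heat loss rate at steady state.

Q ≈ 237 W

Thermal resistances in series:
R_common brick = L/(kA) = 0.11/(0.724×28.3) = 0.005369 K/W
R_mineral wool = L/(kA) = 0.135/(0.0439×28.3) = 0.1087 K/W
R_total = 0.114 K/W
Q = ΔT / R_total = 27 / 0.114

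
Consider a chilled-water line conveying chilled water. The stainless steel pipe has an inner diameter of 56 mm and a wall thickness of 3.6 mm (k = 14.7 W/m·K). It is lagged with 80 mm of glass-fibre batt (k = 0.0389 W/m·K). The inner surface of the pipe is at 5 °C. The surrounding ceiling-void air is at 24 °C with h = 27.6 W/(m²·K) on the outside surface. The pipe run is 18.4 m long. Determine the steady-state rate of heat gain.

Q ≈ 67 W

For a radial system each layer contributes R = ln(r_out/r_in)/(2πkL); films add R = 1/(hA).
R_stainless steel pipe wall = ln(31.6/28)/(2π×14.7×18.4) = 7.117×10^-5 K/W
R_glass-fibre batt = ln(111.6/31.6)/(2π×0.0389×18.4) = 0.2806 K/W
R_outer film = 1/(h_o·2πr_oL) = 1/(27.6×2π×0.1116×18.4) = 0.002808 K/W
R_total = 0.2834 K/W
Q = ΔT/R_total = 19/0.2834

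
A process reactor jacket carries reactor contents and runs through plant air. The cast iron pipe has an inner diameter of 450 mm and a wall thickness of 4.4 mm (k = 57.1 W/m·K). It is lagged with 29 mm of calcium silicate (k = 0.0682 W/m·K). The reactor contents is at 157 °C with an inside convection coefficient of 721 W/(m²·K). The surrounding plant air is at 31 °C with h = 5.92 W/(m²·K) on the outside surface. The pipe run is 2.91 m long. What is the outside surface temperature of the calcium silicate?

T ≈ 65.2 °C

Treating each annulus and film as a series resistance:
R_inner film = 1/(h_i·2πr₁L) = 1/(721×2π×0.225×2.91) = 3.371×10^-4 K/W
R_cast iron pipe wall = ln(229.4/225)/(2π×57.1×2.91) = 1.855×10^-5 K/W
R_calcium silicate = ln(258.4/229.4)/(2π×0.0682×2.91) = 0.09546 K/W
R_outer film = 1/(h_o·2πr_oL) = 1/(5.92×2π×0.2584×2.91) = 0.03575 K/W
R_total = 0.1316 K/W
Q = ΔT/R_total = 126/0.1316
Q = 958 W
T_interface = T_inner − Q·ΣR(inner→interface) = 157 − 958×0.09582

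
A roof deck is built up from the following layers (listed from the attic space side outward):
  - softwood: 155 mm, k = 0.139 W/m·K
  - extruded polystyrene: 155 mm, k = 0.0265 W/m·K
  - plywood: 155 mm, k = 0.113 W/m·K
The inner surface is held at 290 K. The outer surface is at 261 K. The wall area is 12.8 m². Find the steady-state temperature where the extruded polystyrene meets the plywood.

Treating each layer as a thermal resistance in series:
R_softwood = L/(kA) = 0.155/(0.139×12.8) = 0.08712 K/W
R_extruded polystyrene = L/(kA) = 0.155/(0.0265×12.8) = 0.457 K/W
R_plywood = L/(kA) = 0.155/(0.113×12.8) = 0.1072 K/W
R_total = 0.6512 K/W;  Q = ΔT/R_total = 29/0.6512 = 44.53 W
T_interface = T_inner − Q·ΣR(inner→interface) = 290 − 44.5×0.5441

T ≈ 266 K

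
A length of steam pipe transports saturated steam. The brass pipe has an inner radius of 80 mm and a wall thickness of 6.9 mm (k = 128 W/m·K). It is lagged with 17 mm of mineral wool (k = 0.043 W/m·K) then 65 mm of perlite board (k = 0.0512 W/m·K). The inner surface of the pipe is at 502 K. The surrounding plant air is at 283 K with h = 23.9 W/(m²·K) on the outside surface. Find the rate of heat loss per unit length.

q′ ≈ 99 W/m

Per-layer cylindrical resistances, series-summed:
R_brass pipe wall = ln(86.9/80)/(2π×128×1) = 1.029×10^-4 K/W
R_mineral wool = ln(103.9/86.9)/(2π×0.043×1) = 0.6613 K/W
R_perlite board = ln(168.9/103.9)/(2π×0.0512×1) = 1.51 K/W
R_outer film = 1/(h_o·2πr_oL) = 1/(23.9×2π×0.1689×1) = 0.03943 K/W
R_total = 2.211 K/W
Q = ΔT/R_total = 219/2.211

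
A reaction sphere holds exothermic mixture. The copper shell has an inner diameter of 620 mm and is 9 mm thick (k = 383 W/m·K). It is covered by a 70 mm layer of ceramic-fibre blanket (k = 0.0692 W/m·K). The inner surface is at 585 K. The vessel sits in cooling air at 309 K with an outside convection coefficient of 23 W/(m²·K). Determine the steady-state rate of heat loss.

Radial (spherical) resistances in series:
R_copper shell = (1/0.31 − 1/0.319)/(4π×383) = 1.891×10^-5 K/W
R_ceramic-fibre blanket = (1/0.319 − 1/0.389)/(4π×0.0692) = 0.6487 K/W
R_outer film = 1/(h·4πr_o²) = 1/(23×4π×0.389²) = 0.02286 K/W
R_total = 0.6716 K/W
Q = ΔT/R_total = 276/0.6716

Q ≈ 411 W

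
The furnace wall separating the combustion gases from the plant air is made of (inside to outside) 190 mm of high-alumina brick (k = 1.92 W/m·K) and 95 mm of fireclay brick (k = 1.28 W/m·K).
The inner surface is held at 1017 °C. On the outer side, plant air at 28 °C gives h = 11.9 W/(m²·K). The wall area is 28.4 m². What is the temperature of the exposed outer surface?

T ≈ 351 °C

Thermal resistances in series:
R_high-alumina brick = L/(kA) = 0.19/(1.92×28.4) = 0.003484 K/W
R_fireclay brick = L/(kA) = 0.095/(1.28×28.4) = 0.002613 K/W
R_outer film = 1/(h_o·A) = 1/(11.9×28.4) = 0.002959 K/W
R_total = 0.009057 K/W;  Q = ΔT/R_total = 989/0.009057 = 109200 W
T_interface = T_inner − Q·ΣR(inner→interface) = 1017 − 109000×0.006098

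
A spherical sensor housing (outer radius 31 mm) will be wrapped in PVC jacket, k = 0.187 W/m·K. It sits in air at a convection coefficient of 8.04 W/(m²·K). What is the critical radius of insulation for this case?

For a sphere r_cr = 2k/h = 2×0.187/8.04
r_cr = 46.5 mm; since the bare radius (31 mm) is below r_cr, adding a thin layer of insulation will *increase* heat loss.

r_cr ≈ 46.5 mm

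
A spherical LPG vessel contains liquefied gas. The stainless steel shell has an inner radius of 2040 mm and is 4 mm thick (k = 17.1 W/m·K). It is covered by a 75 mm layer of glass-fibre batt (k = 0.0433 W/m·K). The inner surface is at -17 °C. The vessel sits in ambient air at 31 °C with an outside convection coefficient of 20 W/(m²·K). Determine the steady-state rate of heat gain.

Spherical conduction: R = (1/r_in − 1/r_out)/(4πk) per layer; series-sum.
R_stainless steel shell = (1/2.04 − 1/2.044)/(4π×17.1) = 4.464×10^-6 K/W
R_glass-fibre batt = (1/2.044 − 1/2.119)/(4π×0.0433) = 0.03182 K/W
R_outer film = 1/(h·4πr_o²) = 1/(20×4π×2.119²) = 8.861×10^-4 K/W
R_total = 0.03271 K/W
Q = ΔT/R_total = 48/0.03271

Q ≈ 1470 W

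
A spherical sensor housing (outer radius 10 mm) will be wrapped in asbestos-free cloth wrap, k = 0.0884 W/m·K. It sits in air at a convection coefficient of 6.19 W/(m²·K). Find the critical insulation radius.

r_cr ≈ 28.6 mm

For a sphere r_cr = 2k/h = 2×0.0884/6.19
r_cr = 28.6 mm; since the bare radius (10 mm) is below r_cr, adding a thin layer of insulation will *increase* heat loss.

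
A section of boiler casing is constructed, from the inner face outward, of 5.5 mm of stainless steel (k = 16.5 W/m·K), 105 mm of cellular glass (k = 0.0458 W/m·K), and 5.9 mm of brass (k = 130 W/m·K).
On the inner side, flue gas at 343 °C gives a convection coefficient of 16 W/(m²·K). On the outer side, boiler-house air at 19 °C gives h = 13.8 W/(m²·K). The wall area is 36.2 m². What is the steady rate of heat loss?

Q ≈ 4830 W

Thermal resistances in series:
R_inner film = 1/(h_i·A) = 1/(16×36.2) = 0.001727 K/W
R_stainless steel = L/(kA) = 0.0055/(16.5×36.2) = 9.208×10^-6 K/W
R_cellular glass = L/(kA) = 0.105/(0.0458×36.2) = 0.06333 K/W
R_brass = L/(kA) = 0.0059/(130×36.2) = 1.254×10^-6 K/W
R_outer film = 1/(h_o·A) = 1/(13.8×36.2) = 0.002002 K/W
R_total = 0.06707 K/W
Q = ΔT / R_total = 324 / 0.06707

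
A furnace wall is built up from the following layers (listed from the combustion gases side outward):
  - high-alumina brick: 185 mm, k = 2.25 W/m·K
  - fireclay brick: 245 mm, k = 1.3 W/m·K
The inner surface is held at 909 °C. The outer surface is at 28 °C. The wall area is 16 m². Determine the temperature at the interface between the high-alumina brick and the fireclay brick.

Model the wall as resistances in series:
R_high-alumina brick = L/(kA) = 0.185/(2.25×16) = 0.005139 K/W
R_fireclay brick = L/(kA) = 0.245/(1.3×16) = 0.01178 K/W
R_total = 0.01692 K/W;  Q = ΔT/R_total = 881/0.01692 = 52080 W
T_interface = T_inner − Q·ΣR(inner→interface) = 909 − 52100×0.005139

T ≈ 641 °C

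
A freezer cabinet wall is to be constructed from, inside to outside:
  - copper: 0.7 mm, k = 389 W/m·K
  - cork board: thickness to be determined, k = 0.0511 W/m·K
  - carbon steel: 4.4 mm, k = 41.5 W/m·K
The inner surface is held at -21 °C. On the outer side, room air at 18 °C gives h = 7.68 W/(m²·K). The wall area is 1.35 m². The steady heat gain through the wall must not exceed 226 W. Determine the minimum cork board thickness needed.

L ≈ 5.25 mm

Model the wall as resistances in series:
R_copper = L/(kA) = 0.0007/(389×1.35) = 1.333×10^-6 K/W
R_carbon steel = L/(kA) = 0.0044/(41.5×1.35) = 7.854×10^-5 K/W
R_outer film = 1/(h_o·A) = 1/(7.68×1.35) = 0.09645 K/W
Sum of the known resistances R_other = 0.09653 K/W
Required total resistance R_tot = ΔT/Q_allow = 39/226 = 0.1726 K/W
R_cork board = R_tot − R_other = 0.07604 K/W
L = R·k·A = 0.07604×0.0511×1.35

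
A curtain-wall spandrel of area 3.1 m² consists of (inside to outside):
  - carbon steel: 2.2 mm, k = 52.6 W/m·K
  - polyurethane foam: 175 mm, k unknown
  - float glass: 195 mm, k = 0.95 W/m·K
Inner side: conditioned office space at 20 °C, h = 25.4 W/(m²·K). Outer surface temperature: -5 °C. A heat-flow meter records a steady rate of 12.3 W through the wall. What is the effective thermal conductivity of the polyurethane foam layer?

Thermal resistances in series:
R_inner film = 1/(h_i·A) = 1/(25.4×3.1) = 0.0127 K/W
R_carbon steel = L/(kA) = 0.0022/(52.6×3.1) = 1.349×10^-5 K/W
R_float glass = L/(kA) = 0.195/(0.95×3.1) = 0.06621 K/W
Sum of known resistances R_other = 0.07893 K/W
Total R = ΔT/Q = 25/12.3 = 2.033 K/W
R_polyurethane foam = R_total − R_other = 1.954 K/W
k = L/(R·A) = 0.175/(1.954×3.1)

k ≈ 0.0289 W/(m·K)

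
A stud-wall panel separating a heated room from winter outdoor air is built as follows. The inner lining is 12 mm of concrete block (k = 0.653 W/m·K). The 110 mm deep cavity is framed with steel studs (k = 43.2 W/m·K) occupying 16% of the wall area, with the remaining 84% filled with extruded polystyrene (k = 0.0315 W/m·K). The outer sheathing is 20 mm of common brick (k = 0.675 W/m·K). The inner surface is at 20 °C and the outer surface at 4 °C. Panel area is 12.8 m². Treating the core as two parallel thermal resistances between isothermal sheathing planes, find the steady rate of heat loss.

Q ≈ 3210 W

Sheathing layers in series; stud and cavity paths in parallel between them.
R_inner = 0.012/(0.653×12.8) = 0.001436 K/W
R_stud  = 0.11/(43.2×0.16×12.8) = 0.001243 K/W
R_cav   = 0.11/(0.0315×0.84×12.8) = 0.3248 K/W
1/R_core = 1/R_stud + 1/R_cav → R_core = 0.001239 K/W
R_outer = 0.02/(0.675×12.8) = 0.002315 K/W
R_total = 0.004989 K/W
Q = ΔT/R_total = 16/0.004989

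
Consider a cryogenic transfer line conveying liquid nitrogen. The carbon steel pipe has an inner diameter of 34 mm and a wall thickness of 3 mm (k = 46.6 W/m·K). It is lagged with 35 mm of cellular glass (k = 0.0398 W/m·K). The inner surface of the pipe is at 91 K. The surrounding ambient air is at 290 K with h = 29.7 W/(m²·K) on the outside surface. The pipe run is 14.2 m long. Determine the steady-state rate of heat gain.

Per-layer cylindrical resistances, series-summed:
R_carbon steel pipe wall = ln(20/17)/(2π×46.6×14.2) = 3.909×10^-5 K/W
R_cellular glass = ln(55/20)/(2π×0.0398×14.2) = 0.2849 K/W
R_outer film = 1/(h_o·2πr_oL) = 1/(29.7×2π×0.055×14.2) = 0.006861 K/W
R_total = 0.2918 K/W
Q = ΔT/R_total = 199/0.2918

Q ≈ 682 W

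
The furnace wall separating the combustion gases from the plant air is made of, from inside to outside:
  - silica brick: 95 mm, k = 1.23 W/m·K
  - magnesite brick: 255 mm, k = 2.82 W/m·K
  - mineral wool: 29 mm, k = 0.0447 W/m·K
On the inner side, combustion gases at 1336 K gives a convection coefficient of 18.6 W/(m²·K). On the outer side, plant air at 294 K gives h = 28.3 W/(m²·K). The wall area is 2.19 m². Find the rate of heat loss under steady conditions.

Treating each layer as a thermal resistance in series:
R_inner film = 1/(h_i·A) = 1/(18.6×2.19) = 0.02455 K/W
R_silica brick = L/(kA) = 0.095/(1.23×2.19) = 0.03527 K/W
R_magnesite brick = L/(kA) = 0.255/(2.82×2.19) = 0.04129 K/W
R_mineral wool = L/(kA) = 0.029/(0.0447×2.19) = 0.2962 K/W
R_outer film = 1/(h_o·A) = 1/(28.3×2.19) = 0.01614 K/W
R_total = 0.4135 K/W
Q = ΔT / R_total = 1042 / 0.4135

Q ≈ 2520 W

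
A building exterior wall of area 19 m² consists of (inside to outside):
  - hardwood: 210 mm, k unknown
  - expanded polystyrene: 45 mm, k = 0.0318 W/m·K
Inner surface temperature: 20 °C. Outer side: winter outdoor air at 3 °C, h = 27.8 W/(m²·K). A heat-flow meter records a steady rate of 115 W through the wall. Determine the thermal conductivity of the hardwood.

k ≈ 0.155 W/(m·K)

Series thermal resistances:
R_expanded polystyrene = L/(kA) = 0.045/(0.0318×19) = 0.07448 K/W
R_outer film = 1/(h_o·A) = 1/(27.8×19) = 0.001893 K/W
Sum of known resistances R_other = 0.07637 K/W
Total R = ΔT/Q = 17/115 = 0.1478 K/W
R_hardwood = R_total − R_other = 0.07145 K/W
k = L/(R·A) = 0.21/(0.07145×19)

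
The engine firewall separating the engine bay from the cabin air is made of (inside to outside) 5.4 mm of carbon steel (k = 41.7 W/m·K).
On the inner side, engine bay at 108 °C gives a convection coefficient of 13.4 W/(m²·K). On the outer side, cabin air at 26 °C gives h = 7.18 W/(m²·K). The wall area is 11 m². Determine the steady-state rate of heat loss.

Q ≈ 4210 W

Series thermal resistances:
R_inner film = 1/(h_i·A) = 1/(13.4×11) = 0.006784 K/W
R_carbon steel = L/(kA) = 0.0054/(41.7×11) = 1.177×10^-5 K/W
R_outer film = 1/(h_o·A) = 1/(7.18×11) = 0.01266 K/W
R_total = 0.01946 K/W
Q = ΔT / R_total = 82 / 0.01946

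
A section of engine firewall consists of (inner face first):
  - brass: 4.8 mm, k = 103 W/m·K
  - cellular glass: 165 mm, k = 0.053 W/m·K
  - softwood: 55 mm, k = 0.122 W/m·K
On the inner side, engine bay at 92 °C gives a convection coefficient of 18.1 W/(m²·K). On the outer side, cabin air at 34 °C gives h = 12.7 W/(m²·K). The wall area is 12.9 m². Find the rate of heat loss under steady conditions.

Thermal resistances in series:
R_inner film = 1/(h_i·A) = 1/(18.1×12.9) = 0.004283 K/W
R_brass = L/(kA) = 0.0048/(103×12.9) = 3.613×10^-6 K/W
R_cellular glass = L/(kA) = 0.165/(0.053×12.9) = 0.2413 K/W
R_softwood = L/(kA) = 0.055/(0.122×12.9) = 0.03495 K/W
R_outer film = 1/(h_o·A) = 1/(12.7×12.9) = 0.006104 K/W
R_total = 0.2867 K/W
Q = ΔT / R_total = 58 / 0.2867

Q ≈ 202 W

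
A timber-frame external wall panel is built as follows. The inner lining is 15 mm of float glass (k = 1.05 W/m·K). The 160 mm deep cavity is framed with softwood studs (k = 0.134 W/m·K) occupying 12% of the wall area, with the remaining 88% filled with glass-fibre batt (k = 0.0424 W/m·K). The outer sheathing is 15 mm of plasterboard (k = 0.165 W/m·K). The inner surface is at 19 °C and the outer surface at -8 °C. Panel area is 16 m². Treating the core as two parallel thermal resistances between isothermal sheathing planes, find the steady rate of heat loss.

Q ≈ 139 W

Sheathing layers in series; stud and cavity paths in parallel between them.
R_inner = 0.015/(1.05×16) = 8.929×10^-4 K/W
R_stud  = 0.16/(0.134×0.12×16) = 0.6219 K/W
R_cav   = 0.16/(0.0424×0.88×16) = 0.268 K/W
1/R_core = 1/R_stud + 1/R_cav → R_core = 0.1873 K/W
R_outer = 0.015/(0.165×16) = 0.005682 K/W
R_total = 0.1939 K/W
Q = ΔT/R_total = 27/0.1939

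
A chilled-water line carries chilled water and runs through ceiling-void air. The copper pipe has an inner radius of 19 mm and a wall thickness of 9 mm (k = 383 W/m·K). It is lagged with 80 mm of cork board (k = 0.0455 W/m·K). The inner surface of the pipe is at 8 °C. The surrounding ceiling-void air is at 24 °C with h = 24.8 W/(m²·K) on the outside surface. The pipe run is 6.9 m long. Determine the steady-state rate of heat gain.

For a radial system each layer contributes R = ln(r_out/r_in)/(2πkL); films add R = 1/(hA).
R_copper pipe wall = ln(28/19)/(2π×383×6.9) = 2.335×10^-5 K/W
R_cork board = ln(108/28)/(2π×0.0455×6.9) = 0.6843 K/W
R_outer film = 1/(h_o·2πr_oL) = 1/(24.8×2π×0.108×6.9) = 0.008612 K/W
R_total = 0.693 K/W
Q = ΔT/R_total = 16/0.693

Q ≈ 23.1 W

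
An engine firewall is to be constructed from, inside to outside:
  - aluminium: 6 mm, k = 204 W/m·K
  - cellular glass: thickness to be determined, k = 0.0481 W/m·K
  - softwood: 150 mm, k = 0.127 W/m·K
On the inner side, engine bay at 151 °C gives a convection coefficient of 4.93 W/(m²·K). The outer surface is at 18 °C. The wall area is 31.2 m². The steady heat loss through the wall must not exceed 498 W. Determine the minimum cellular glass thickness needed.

Thermal resistances in series:
R_inner film = 1/(h_i·A) = 1/(4.93×31.2) = 0.006501 K/W
R_aluminium = L/(kA) = 0.006/(204×31.2) = 9.427×10^-7 K/W
R_softwood = L/(kA) = 0.15/(0.127×31.2) = 0.03786 K/W
Sum of the known resistances R_other = 0.04436 K/W
Required total resistance R_tot = ΔT/Q_allow = 133/498 = 0.2671 K/W
R_cellular glass = R_tot − R_other = 0.2227 K/W
L = R·k·A = 0.2227×0.0481×31.2

L ≈ 334 mm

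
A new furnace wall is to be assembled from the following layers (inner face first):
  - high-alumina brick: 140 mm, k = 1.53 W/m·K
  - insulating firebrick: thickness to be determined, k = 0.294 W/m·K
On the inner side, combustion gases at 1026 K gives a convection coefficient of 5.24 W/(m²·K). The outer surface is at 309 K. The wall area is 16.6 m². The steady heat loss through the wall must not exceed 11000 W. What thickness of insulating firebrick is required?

L ≈ 235 mm

Thermal resistances in series:
R_inner film = 1/(h_i·A) = 1/(5.24×16.6) = 0.0115 K/W
R_high-alumina brick = L/(kA) = 0.14/(1.53×16.6) = 0.005512 K/W
Sum of the known resistances R_other = 0.01701 K/W
Required total resistance R_tot = ΔT/Q_allow = 717/11000 = 0.06518 K/W
R_insulating firebrick = R_tot − R_other = 0.04817 K/W
L = R·k·A = 0.04817×0.294×16.6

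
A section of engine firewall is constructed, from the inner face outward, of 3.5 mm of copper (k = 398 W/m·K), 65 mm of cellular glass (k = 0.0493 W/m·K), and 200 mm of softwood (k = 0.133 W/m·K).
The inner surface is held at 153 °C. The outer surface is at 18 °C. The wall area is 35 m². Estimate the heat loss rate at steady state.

Q ≈ 1670 W

Thermal resistances in series:
R_copper = L/(kA) = 0.0035/(398×35) = 2.513×10^-7 K/W
R_cellular glass = L/(kA) = 0.065/(0.0493×35) = 0.03767 K/W
R_softwood = L/(kA) = 0.2/(0.133×35) = 0.04296 K/W
R_total = 0.08064 K/W
Q = ΔT / R_total = 135 / 0.08064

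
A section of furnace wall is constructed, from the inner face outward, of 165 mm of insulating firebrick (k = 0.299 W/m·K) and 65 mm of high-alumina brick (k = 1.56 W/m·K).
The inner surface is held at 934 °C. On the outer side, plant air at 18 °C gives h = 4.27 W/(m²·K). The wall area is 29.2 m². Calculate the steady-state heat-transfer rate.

Q ≈ 32300 W

Model the wall as resistances in series:
R_insulating firebrick = L/(kA) = 0.165/(0.299×29.2) = 0.0189 K/W
R_high-alumina brick = L/(kA) = 0.065/(1.56×29.2) = 0.001427 K/W
R_outer film = 1/(h_o·A) = 1/(4.27×29.2) = 0.00802 K/W
R_total = 0.02835 K/W
Q = ΔT / R_total = 916 / 0.02835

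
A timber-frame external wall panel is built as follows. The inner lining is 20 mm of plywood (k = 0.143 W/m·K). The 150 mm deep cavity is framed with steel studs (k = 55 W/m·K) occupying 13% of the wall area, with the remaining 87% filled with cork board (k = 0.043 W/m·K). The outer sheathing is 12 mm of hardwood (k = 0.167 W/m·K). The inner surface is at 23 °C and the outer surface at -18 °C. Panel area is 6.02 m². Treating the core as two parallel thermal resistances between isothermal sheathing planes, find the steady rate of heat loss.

Sheathing layers in series; stud and cavity paths in parallel between them.
R_inner = 0.02/(0.143×6.02) = 0.02323 K/W
R_stud  = 0.15/(55×0.13×6.02) = 0.003485 K/W
R_cav   = 0.15/(0.043×0.87×6.02) = 0.6661 K/W
1/R_core = 1/R_stud + 1/R_cav → R_core = 0.003467 K/W
R_outer = 0.012/(0.167×6.02) = 0.01194 K/W
R_total = 0.03864 K/W
Q = ΔT/R_total = 41/0.03864

Q ≈ 1060 W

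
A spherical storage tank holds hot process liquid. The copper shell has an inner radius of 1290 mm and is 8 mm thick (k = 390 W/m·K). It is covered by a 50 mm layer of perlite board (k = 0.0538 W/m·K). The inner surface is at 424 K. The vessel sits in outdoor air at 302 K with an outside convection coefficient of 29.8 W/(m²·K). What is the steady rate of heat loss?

For a spherical shell R = (1/r₁ − 1/r₂)/(4πk); film R = 1/(h·4πr²). In series:
R_copper shell = (1/1.29 − 1/1.298)/(4π×390) = 9.749×10^-7 K/W
R_perlite board = (1/1.298 − 1/1.348)/(4π×0.0538) = 0.04227 K/W
R_outer film = 1/(h·4πr_o²) = 1/(29.8×4π×1.348²) = 0.00147 K/W
R_total = 0.04374 K/W
Q = ΔT/R_total = 122/0.04374

Q ≈ 2790 W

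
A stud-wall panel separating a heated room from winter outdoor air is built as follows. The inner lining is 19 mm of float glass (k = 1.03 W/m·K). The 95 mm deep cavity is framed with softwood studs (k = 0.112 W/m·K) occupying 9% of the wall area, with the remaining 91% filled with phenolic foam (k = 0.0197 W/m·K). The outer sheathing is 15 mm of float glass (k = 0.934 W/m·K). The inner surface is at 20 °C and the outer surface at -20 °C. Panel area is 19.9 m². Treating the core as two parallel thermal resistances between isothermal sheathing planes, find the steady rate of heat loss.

Q ≈ 232 W

Sheathing layers in series; stud and cavity paths in parallel between them.
R_inner = 0.019/(1.03×19.9) = 9.27×10^-4 K/W
R_stud  = 0.095/(0.112×0.09×19.9) = 0.4736 K/W
R_cav   = 0.095/(0.0197×0.91×19.9) = 0.2663 K/W
1/R_core = 1/R_stud + 1/R_cav → R_core = 0.1705 K/W
R_outer = 0.015/(0.934×19.9) = 8.07×10^-4 K/W
R_total = 0.1722 K/W
Q = ΔT/R_total = 40/0.1722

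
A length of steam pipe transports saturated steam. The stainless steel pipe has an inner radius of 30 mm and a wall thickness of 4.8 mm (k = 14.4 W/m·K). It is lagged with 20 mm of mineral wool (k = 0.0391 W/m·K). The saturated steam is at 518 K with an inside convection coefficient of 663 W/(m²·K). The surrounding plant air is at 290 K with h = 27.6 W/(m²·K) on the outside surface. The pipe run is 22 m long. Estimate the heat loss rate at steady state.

For a radial system each layer contributes R = ln(r_out/r_in)/(2πkL); films add R = 1/(hA).
R_inner film = 1/(h_i·2πr₁L) = 1/(663×2π×0.03×22) = 3.637×10^-4 K/W
R_stainless steel pipe wall = ln(34.8/30)/(2π×14.4×22) = 7.456×10^-5 K/W
R_mineral wool = ln(54.8/34.8)/(2π×0.0391×22) = 0.08401 K/W
R_outer film = 1/(h_o·2πr_oL) = 1/(27.6×2π×0.0548×22) = 0.004783 K/W
R_total = 0.08923 K/W
Q = ΔT/R_total = 228/0.08923

Q ≈ 2560 W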